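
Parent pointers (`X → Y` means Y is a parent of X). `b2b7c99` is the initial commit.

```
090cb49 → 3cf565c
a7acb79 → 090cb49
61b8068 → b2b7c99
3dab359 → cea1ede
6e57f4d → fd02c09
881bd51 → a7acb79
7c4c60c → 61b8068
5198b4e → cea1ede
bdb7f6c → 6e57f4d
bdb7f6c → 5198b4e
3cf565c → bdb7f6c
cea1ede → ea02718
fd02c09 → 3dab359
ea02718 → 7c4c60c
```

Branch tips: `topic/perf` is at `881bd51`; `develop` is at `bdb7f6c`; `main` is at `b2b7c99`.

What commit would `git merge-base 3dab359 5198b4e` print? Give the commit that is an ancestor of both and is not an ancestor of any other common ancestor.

Ancestors of 3dab359: {3dab359, 61b8068, 7c4c60c, b2b7c99, cea1ede, ea02718}.
Ancestors of 5198b4e: {5198b4e, 61b8068, 7c4c60c, b2b7c99, cea1ede, ea02718}.
Common ancestors: {61b8068, 7c4c60c, b2b7c99, cea1ede, ea02718}.
Among these, cea1ede is not an ancestor of any other common ancestor — it is the merge base.

cea1ede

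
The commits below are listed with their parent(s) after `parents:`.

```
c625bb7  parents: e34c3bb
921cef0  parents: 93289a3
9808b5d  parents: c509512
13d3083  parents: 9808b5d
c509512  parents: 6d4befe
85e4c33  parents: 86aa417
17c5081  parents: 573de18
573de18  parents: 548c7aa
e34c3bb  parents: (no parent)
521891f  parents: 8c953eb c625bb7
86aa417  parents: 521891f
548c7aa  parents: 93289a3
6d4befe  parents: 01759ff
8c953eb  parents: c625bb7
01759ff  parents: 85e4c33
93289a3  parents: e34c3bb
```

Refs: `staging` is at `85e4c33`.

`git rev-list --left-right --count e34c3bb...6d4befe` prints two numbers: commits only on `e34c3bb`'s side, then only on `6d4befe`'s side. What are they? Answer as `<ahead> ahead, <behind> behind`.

0 ahead, 7 behind

Reachable from e34c3bb: {e34c3bb}.
Reachable from 6d4befe: {01759ff, 521891f, 6d4befe, 85e4c33, 86aa417, 8c953eb, c625bb7, e34c3bb}.
Only in e34c3bb's history (ahead): {} — 0.
Only in 6d4befe's history (behind): {01759ff, 521891f, 6d4befe, 85e4c33, 86aa417, 8c953eb, c625bb7} — 7.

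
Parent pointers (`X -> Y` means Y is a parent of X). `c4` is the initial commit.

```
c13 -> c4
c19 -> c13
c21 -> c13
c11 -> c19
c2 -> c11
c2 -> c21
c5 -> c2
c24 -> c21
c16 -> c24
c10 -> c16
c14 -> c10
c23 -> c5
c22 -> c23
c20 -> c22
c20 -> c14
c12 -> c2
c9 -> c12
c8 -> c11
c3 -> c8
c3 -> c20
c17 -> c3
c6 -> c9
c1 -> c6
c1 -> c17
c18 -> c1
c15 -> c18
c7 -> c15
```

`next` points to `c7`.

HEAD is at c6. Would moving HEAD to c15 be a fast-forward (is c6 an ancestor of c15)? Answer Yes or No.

Yes

A fast-forward from c6 to c15 is possible iff c6 is an ancestor of c15.
Ancestors of c15: {c1, c10, c11, c12, c13, c14, c15, c16, c17, c18, c19, c2, c20, c21, c22, c23, c24, c3, c4, c5, c6, c8, c9}.
c6 is among them, so fast-forward is possible.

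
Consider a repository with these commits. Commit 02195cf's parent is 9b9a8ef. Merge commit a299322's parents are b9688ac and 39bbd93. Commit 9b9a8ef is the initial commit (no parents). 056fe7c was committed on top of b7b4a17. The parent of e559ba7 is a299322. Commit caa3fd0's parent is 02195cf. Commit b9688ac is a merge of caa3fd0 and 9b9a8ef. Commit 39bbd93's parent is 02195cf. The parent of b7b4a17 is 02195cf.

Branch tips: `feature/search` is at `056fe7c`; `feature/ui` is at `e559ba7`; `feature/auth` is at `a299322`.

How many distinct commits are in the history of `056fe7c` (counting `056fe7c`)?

4

Walking parent pointers from 056fe7c: reachable set = {02195cf, 056fe7c, 9b9a8ef, b7b4a17}.
That is 4 commits.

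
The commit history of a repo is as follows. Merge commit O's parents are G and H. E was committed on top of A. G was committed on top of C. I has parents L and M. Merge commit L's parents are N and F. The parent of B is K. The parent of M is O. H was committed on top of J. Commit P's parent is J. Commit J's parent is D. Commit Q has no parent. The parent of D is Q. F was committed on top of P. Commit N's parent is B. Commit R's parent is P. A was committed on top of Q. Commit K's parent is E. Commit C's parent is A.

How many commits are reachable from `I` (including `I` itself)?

17

Walking parent pointers from I: reachable set = {A, B, C, D, E, F, G, H, I, J, K, L, M, N, O, P, Q}.
That is 17 commits.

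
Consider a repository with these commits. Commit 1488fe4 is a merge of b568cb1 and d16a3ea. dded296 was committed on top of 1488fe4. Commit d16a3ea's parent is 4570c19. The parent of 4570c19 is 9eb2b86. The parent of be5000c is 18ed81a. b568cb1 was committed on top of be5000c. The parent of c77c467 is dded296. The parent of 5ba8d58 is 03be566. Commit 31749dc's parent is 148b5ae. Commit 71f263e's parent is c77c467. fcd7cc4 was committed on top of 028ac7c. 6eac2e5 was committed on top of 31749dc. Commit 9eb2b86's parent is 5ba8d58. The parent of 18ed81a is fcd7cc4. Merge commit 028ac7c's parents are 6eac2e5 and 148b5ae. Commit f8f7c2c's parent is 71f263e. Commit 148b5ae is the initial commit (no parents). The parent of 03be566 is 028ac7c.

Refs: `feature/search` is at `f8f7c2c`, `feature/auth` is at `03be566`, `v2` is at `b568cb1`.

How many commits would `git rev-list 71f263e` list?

17

Walking parent pointers from 71f263e: reachable set = {028ac7c, 03be566, 1488fe4, 148b5ae, 18ed81a, 31749dc, 4570c19, 5ba8d58, 6eac2e5, 71f263e, 9eb2b86, b568cb1, be5000c, c77c467, d16a3ea, dded296, fcd7cc4}.
That is 17 commits.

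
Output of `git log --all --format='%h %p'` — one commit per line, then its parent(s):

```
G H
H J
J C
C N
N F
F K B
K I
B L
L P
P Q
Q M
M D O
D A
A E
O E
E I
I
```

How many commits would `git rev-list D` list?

4

Walking parent pointers from D: reachable set = {A, D, E, I}.
That is 4 commits.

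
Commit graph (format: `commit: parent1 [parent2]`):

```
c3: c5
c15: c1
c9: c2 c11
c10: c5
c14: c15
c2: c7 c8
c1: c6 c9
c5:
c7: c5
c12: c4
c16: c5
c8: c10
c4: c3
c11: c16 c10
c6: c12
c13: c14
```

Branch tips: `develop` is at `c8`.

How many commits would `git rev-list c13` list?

16

Walking parent pointers from c13: reachable set = {c1, c10, c11, c12, c13, c14, c15, c16, c2, c3, c4, c5, c6, c7, c8, c9}.
That is 16 commits.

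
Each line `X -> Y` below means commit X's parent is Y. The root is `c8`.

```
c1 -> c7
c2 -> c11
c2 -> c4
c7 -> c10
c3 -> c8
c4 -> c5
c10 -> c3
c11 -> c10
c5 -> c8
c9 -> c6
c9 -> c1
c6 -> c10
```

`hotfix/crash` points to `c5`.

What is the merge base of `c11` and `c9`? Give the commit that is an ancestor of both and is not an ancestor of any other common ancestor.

c10

Ancestors of c11: {c10, c11, c3, c8}.
Ancestors of c9: {c1, c10, c3, c6, c7, c8, c9}.
Common ancestors: {c10, c3, c8}.
Among these, c10 is not an ancestor of any other common ancestor — it is the merge base.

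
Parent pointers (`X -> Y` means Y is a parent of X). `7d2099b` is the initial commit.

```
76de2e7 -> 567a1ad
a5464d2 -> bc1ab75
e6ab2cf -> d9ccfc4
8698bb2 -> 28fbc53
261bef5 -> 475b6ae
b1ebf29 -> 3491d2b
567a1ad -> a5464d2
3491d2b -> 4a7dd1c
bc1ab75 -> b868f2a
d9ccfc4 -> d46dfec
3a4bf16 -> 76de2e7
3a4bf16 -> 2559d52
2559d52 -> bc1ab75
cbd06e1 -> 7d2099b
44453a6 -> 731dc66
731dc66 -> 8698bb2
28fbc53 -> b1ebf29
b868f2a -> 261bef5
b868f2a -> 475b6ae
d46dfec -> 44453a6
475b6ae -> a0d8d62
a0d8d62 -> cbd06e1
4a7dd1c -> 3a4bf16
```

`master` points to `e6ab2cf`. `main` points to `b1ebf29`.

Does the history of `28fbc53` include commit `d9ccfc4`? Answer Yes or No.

No

Ancestors of 28fbc53: {2559d52, 261bef5, 28fbc53, 3491d2b, 3a4bf16, 475b6ae, 4a7dd1c, 567a1ad, 76de2e7, 7d2099b, a0d8d62, a5464d2, b1ebf29, b868f2a, bc1ab75, cbd06e1}.
d9ccfc4 is not in that set, so it is not an ancestor of 28fbc53.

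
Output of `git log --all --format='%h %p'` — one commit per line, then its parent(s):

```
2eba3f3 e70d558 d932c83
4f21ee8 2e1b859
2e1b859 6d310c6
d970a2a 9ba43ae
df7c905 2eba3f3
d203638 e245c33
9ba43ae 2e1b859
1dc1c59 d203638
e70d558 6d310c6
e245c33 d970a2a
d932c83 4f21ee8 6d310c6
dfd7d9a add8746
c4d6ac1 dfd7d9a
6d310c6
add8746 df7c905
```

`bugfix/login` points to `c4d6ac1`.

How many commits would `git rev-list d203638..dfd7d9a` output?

7

Reachable from dfd7d9a: {2e1b859, 2eba3f3, 4f21ee8, 6d310c6, add8746, d932c83, df7c905, dfd7d9a, e70d558}.
Reachable from d203638: {2e1b859, 6d310c6, 9ba43ae, d203638, d970a2a, e245c33}.
In dfd7d9a's history but not d203638's: {2eba3f3, 4f21ee8, add8746, d932c83, df7c905, dfd7d9a, e70d558} — 7 commits.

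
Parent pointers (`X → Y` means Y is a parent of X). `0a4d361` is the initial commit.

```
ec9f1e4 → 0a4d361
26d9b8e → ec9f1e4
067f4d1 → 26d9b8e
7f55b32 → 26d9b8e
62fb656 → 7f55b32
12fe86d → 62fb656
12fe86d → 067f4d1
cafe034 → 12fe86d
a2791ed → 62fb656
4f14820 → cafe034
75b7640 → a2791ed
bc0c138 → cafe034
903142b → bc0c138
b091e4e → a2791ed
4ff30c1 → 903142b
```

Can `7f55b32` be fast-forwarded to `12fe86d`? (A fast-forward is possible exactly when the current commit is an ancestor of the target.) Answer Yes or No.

Yes

A fast-forward from 7f55b32 to 12fe86d is possible iff 7f55b32 is an ancestor of 12fe86d.
Ancestors of 12fe86d: {067f4d1, 0a4d361, 12fe86d, 26d9b8e, 62fb656, 7f55b32, ec9f1e4}.
7f55b32 is among them, so fast-forward is possible.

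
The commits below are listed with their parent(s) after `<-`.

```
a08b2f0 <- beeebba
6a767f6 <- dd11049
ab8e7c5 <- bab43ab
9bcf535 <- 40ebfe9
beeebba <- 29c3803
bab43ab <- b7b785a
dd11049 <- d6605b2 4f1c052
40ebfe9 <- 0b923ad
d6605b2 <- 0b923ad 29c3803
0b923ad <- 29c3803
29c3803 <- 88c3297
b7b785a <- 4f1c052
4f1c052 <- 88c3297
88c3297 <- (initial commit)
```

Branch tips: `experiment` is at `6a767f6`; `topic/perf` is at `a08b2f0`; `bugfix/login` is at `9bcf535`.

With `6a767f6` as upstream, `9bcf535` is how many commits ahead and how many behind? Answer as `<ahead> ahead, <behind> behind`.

2 ahead, 4 behind

Reachable from 9bcf535: {0b923ad, 29c3803, 40ebfe9, 88c3297, 9bcf535}.
Reachable from 6a767f6: {0b923ad, 29c3803, 4f1c052, 6a767f6, 88c3297, d6605b2, dd11049}.
Only in 9bcf535's history (ahead): {40ebfe9, 9bcf535} — 2.
Only in 6a767f6's history (behind): {4f1c052, 6a767f6, d6605b2, dd11049} — 4.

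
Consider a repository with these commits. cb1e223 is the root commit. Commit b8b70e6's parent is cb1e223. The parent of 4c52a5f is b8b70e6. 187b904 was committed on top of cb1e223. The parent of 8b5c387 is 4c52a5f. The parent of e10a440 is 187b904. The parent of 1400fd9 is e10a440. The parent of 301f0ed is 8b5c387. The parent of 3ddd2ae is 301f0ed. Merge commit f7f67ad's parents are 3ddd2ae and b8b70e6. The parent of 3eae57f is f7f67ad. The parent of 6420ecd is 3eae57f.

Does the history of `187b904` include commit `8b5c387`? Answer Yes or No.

No

Ancestors of 187b904: {187b904, cb1e223}.
8b5c387 is not in that set, so it is not an ancestor of 187b904.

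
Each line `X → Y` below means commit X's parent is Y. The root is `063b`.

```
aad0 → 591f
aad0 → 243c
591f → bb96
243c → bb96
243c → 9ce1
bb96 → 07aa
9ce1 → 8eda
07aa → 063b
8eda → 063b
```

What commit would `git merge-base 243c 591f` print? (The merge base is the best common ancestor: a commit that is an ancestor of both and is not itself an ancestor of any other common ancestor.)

Ancestors of 243c: {063b, 07aa, 243c, 8eda, 9ce1, bb96}.
Ancestors of 591f: {063b, 07aa, 591f, bb96}.
Common ancestors: {063b, 07aa, bb96}.
Among these, bb96 is not an ancestor of any other common ancestor — it is the merge base.

bb96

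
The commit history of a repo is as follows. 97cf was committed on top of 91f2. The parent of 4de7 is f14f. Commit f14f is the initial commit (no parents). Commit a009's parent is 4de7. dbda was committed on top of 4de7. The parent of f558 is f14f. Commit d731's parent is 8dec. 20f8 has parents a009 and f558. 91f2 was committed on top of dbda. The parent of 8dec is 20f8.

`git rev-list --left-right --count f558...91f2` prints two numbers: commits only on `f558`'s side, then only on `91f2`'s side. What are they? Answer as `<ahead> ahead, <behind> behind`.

Reachable from f558: {f14f, f558}.
Reachable from 91f2: {4de7, 91f2, dbda, f14f}.
Only in f558's history (ahead): {f558} — 1.
Only in 91f2's history (behind): {4de7, 91f2, dbda} — 3.

1 ahead, 3 behind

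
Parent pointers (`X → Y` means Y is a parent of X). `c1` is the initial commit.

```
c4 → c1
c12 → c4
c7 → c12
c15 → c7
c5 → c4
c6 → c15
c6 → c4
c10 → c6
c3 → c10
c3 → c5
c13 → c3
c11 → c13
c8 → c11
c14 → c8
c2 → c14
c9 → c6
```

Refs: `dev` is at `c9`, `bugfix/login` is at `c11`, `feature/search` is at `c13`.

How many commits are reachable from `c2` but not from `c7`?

Reachable from c2: {c1, c10, c11, c12, c13, c14, c15, c2, c3, c4, c5, c6, c7, c8}.
Reachable from c7: {c1, c12, c4, c7}.
In c2's history but not c7's: {c10, c11, c13, c14, c15, c2, c3, c5, c6, c8} — 10 commits.

10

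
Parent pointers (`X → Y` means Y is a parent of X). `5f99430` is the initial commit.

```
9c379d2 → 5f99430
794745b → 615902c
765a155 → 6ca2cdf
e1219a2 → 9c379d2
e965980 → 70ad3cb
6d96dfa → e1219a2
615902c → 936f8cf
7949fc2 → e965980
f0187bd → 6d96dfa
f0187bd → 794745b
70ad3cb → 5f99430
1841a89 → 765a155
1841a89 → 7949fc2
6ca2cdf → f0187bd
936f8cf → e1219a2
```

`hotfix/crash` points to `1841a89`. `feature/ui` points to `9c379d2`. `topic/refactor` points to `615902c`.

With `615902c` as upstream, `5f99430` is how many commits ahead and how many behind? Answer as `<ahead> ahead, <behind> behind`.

Reachable from 5f99430: {5f99430}.
Reachable from 615902c: {5f99430, 615902c, 936f8cf, 9c379d2, e1219a2}.
Only in 5f99430's history (ahead): {} — 0.
Only in 615902c's history (behind): {615902c, 936f8cf, 9c379d2, e1219a2} — 4.

0 ahead, 4 behind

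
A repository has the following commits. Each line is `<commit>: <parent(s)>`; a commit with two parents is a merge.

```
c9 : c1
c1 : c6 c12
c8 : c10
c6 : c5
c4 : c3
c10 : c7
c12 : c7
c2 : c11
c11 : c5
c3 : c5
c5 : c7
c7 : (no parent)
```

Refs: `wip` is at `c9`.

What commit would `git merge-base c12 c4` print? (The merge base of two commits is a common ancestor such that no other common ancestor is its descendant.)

c7

Ancestors of c12: {c12, c7}.
Ancestors of c4: {c3, c4, c5, c7}.
Common ancestors: {c7}.
The only common ancestor is c7, so it is the merge base.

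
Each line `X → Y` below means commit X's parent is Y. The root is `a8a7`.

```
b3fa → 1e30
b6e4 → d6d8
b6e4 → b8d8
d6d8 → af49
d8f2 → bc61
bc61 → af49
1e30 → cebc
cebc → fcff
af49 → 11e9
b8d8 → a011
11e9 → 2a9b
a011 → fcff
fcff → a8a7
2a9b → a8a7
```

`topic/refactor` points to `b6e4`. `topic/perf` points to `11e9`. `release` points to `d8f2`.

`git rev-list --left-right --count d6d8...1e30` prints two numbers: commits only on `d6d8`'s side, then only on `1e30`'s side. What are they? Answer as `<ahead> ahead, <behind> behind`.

4 ahead, 3 behind

Reachable from d6d8: {11e9, 2a9b, a8a7, af49, d6d8}.
Reachable from 1e30: {1e30, a8a7, cebc, fcff}.
Only in d6d8's history (ahead): {11e9, 2a9b, af49, d6d8} — 4.
Only in 1e30's history (behind): {1e30, cebc, fcff} — 3.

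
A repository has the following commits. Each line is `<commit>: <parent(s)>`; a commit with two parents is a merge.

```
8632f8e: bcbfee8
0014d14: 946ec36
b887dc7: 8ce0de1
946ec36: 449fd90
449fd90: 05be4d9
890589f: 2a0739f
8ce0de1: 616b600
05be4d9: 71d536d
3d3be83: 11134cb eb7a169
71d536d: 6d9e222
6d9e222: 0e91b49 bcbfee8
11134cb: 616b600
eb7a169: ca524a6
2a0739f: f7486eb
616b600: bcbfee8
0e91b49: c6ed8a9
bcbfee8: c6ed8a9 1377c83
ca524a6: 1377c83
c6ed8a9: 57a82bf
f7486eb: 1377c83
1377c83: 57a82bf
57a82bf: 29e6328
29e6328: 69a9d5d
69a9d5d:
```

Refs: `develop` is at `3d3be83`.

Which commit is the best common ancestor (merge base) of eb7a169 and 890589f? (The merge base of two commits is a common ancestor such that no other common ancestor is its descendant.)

1377c83

Ancestors of eb7a169: {1377c83, 29e6328, 57a82bf, 69a9d5d, ca524a6, eb7a169}.
Ancestors of 890589f: {1377c83, 29e6328, 2a0739f, 57a82bf, 69a9d5d, 890589f, f7486eb}.
Common ancestors: {1377c83, 29e6328, 57a82bf, 69a9d5d}.
Among these, 1377c83 is not an ancestor of any other common ancestor — it is the merge base.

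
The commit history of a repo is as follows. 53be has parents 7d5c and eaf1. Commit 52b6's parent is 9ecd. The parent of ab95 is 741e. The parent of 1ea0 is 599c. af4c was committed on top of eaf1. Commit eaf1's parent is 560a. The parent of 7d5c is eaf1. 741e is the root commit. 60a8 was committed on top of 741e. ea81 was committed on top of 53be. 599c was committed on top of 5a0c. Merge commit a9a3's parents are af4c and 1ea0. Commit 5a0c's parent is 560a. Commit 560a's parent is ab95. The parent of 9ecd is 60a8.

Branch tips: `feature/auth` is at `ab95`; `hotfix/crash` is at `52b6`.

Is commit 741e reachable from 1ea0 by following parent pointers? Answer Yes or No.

Yes

Ancestors of 1ea0 (commits reachable by following parents): {1ea0, 560a, 599c, 5a0c, 741e, ab95}.
741e is in that set, so it is an ancestor of 1ea0.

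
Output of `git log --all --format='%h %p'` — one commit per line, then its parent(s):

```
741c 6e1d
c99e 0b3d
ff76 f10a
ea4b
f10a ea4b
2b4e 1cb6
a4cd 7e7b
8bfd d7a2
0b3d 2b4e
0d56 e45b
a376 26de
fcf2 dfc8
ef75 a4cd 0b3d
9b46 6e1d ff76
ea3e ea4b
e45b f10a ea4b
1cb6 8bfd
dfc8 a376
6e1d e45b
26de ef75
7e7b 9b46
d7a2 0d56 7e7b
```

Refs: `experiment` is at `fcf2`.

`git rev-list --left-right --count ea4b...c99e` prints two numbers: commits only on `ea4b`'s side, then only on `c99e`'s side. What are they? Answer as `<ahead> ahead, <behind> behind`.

Reachable from ea4b: {ea4b}.
Reachable from c99e: {0b3d, 0d56, 1cb6, 2b4e, 6e1d, 7e7b, 8bfd, 9b46, c99e, d7a2, e45b, ea4b, f10a, ff76}.
Only in ea4b's history (ahead): {} — 0.
Only in c99e's history (behind): {0b3d, 0d56, 1cb6, 2b4e, 6e1d, 7e7b, 8bfd, 9b46, c99e, d7a2, e45b, f10a, ff76} — 13.

0 ahead, 13 behind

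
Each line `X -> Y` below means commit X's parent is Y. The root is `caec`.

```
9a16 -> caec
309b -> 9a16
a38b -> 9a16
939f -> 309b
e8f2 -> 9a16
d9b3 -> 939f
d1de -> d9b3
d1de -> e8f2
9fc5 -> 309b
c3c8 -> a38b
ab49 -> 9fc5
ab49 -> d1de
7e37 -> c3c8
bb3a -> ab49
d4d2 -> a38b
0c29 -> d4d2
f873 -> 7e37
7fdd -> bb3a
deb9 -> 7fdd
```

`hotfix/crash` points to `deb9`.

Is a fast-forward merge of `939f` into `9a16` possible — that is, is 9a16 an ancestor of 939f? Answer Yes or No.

A fast-forward from 9a16 to 939f is possible iff 9a16 is an ancestor of 939f.
Ancestors of 939f: {309b, 939f, 9a16, caec}.
9a16 is among them, so fast-forward is possible.

Yes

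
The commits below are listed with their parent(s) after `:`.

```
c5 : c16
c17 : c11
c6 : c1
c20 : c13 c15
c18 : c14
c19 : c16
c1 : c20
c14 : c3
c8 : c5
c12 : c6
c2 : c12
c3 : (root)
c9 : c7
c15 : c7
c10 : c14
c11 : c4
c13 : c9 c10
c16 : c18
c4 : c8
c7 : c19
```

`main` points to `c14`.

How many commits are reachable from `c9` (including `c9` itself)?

7

Walking parent pointers from c9: reachable set = {c14, c16, c18, c19, c3, c7, c9}.
That is 7 commits.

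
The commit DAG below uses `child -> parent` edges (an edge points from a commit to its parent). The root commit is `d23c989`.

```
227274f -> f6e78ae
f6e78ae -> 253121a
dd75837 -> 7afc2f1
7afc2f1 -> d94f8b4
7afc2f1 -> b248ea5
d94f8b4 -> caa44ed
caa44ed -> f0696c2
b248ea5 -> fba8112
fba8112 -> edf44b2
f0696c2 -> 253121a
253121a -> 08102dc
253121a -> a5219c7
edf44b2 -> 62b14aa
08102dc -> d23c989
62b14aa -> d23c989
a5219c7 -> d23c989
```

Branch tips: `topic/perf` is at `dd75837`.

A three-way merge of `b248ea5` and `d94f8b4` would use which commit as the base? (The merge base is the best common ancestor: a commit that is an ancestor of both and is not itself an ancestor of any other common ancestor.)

d23c989

Ancestors of b248ea5: {62b14aa, b248ea5, d23c989, edf44b2, fba8112}.
Ancestors of d94f8b4: {08102dc, 253121a, a5219c7, caa44ed, d23c989, d94f8b4, f0696c2}.
Common ancestors: {d23c989}.
The only common ancestor is d23c989, so it is the merge base.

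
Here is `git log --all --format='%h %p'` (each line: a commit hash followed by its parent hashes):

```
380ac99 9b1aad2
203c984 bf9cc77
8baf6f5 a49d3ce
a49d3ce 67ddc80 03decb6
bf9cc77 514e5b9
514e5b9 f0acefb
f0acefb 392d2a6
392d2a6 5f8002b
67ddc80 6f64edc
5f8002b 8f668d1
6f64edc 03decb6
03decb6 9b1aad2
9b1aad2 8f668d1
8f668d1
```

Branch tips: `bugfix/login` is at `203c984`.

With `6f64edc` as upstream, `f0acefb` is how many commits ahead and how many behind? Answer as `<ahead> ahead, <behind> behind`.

Reachable from f0acefb: {392d2a6, 5f8002b, 8f668d1, f0acefb}.
Reachable from 6f64edc: {03decb6, 6f64edc, 8f668d1, 9b1aad2}.
Only in f0acefb's history (ahead): {392d2a6, 5f8002b, f0acefb} — 3.
Only in 6f64edc's history (behind): {03decb6, 6f64edc, 9b1aad2} — 3.

3 ahead, 3 behind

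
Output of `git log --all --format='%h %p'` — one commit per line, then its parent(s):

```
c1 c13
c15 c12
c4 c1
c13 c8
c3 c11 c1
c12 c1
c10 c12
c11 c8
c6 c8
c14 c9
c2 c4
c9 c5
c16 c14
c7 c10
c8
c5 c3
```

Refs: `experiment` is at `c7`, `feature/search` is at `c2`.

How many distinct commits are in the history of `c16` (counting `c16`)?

9

Walking parent pointers from c16: reachable set = {c1, c11, c13, c14, c16, c3, c5, c8, c9}.
That is 9 commits.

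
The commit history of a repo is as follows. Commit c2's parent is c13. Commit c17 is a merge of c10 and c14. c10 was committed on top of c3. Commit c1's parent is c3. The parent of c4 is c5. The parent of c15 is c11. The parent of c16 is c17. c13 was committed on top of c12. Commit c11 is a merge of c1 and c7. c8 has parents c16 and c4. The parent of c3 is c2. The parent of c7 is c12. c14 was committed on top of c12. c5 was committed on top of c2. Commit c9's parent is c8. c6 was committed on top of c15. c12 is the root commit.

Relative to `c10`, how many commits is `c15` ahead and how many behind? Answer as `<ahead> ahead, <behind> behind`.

Reachable from c15: {c1, c11, c12, c13, c15, c2, c3, c7}.
Reachable from c10: {c10, c12, c13, c2, c3}.
Only in c15's history (ahead): {c1, c11, c15, c7} — 4.
Only in c10's history (behind): {c10} — 1.

4 ahead, 1 behind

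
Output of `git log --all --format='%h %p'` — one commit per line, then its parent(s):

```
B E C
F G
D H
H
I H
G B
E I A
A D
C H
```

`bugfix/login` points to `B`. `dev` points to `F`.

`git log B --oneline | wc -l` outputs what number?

7

Walking parent pointers from B: reachable set = {A, B, C, D, E, H, I}.
That is 7 commits.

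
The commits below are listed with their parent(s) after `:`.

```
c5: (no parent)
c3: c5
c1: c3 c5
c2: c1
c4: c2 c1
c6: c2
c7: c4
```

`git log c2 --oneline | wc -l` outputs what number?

Walking parent pointers from c2: reachable set = {c1, c2, c3, c5}.
That is 4 commits.

4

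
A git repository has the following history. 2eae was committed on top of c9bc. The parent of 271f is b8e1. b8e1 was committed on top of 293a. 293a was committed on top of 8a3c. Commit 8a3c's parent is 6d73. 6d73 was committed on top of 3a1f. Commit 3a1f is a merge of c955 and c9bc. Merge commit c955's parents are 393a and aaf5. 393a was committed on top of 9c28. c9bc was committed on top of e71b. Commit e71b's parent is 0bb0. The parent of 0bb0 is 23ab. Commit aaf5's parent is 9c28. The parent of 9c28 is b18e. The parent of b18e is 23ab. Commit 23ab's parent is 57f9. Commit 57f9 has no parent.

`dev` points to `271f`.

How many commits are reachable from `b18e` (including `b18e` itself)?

Walking parent pointers from b18e: reachable set = {23ab, 57f9, b18e}.
That is 3 commits.

3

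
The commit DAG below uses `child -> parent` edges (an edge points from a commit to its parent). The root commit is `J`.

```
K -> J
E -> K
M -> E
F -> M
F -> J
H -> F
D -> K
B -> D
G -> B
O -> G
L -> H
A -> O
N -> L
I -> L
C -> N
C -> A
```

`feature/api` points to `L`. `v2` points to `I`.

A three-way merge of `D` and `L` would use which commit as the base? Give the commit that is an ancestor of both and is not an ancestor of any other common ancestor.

K

Ancestors of D: {D, J, K}.
Ancestors of L: {E, F, H, J, K, L, M}.
Common ancestors: {J, K}.
Among these, K is not an ancestor of any other common ancestor — it is the merge base.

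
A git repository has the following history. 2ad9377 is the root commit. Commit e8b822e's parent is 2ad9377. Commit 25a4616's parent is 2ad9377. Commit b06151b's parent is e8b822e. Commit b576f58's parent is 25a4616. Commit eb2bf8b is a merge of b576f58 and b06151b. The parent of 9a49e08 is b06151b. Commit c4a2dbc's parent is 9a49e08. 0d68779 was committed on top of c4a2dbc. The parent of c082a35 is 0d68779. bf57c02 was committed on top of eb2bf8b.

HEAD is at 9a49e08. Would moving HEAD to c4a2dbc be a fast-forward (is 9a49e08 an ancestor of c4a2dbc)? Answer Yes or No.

A fast-forward from 9a49e08 to c4a2dbc is possible iff 9a49e08 is an ancestor of c4a2dbc.
Ancestors of c4a2dbc: {2ad9377, 9a49e08, b06151b, c4a2dbc, e8b822e}.
9a49e08 is among them, so fast-forward is possible.

Yes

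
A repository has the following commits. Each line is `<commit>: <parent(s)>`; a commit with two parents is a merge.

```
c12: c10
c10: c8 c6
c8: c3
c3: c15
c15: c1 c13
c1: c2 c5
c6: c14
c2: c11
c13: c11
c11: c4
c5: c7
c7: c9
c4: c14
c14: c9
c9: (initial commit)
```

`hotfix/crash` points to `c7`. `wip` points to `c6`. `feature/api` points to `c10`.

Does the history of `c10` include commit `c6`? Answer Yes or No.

Yes

Ancestors of c10 (commits reachable by following parents): {c1, c10, c11, c13, c14, c15, c2, c3, c4, c5, c6, c7, c8, c9}.
c6 is in that set, so it is an ancestor of c10.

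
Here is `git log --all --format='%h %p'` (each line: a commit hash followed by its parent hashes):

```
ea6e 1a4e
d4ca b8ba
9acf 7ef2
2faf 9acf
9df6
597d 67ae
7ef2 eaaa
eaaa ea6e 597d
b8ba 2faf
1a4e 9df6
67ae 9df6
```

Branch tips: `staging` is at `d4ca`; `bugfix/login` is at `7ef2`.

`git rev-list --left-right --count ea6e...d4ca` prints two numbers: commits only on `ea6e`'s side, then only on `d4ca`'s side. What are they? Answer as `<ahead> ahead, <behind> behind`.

0 ahead, 8 behind

Reachable from ea6e: {1a4e, 9df6, ea6e}.
Reachable from d4ca: {1a4e, 2faf, 597d, 67ae, 7ef2, 9acf, 9df6, b8ba, d4ca, ea6e, eaaa}.
Only in ea6e's history (ahead): {} — 0.
Only in d4ca's history (behind): {2faf, 597d, 67ae, 7ef2, 9acf, b8ba, d4ca, eaaa} — 8.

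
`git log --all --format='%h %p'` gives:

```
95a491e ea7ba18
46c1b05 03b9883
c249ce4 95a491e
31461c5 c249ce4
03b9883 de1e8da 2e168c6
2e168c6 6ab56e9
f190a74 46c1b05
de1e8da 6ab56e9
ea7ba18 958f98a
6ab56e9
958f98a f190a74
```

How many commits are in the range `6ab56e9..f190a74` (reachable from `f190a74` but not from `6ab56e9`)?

Reachable from f190a74: {03b9883, 2e168c6, 46c1b05, 6ab56e9, de1e8da, f190a74}.
Reachable from 6ab56e9: {6ab56e9}.
In f190a74's history but not 6ab56e9's: {03b9883, 2e168c6, 46c1b05, de1e8da, f190a74} — 5 commits.

5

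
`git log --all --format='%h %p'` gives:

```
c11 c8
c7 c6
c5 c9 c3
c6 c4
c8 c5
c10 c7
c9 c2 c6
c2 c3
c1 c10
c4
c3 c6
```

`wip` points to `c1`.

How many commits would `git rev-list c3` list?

3

Walking parent pointers from c3: reachable set = {c3, c4, c6}.
That is 3 commits.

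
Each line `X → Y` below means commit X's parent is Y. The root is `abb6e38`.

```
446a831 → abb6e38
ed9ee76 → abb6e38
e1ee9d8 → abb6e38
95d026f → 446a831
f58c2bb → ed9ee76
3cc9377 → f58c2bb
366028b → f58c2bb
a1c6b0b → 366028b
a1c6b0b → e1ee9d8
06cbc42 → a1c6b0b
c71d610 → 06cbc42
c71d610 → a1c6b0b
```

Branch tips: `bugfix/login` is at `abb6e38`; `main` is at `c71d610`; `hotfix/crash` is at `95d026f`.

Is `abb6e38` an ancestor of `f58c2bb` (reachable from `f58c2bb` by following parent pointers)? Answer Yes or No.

Ancestors of f58c2bb (commits reachable by following parents): {abb6e38, ed9ee76, f58c2bb}.
abb6e38 is in that set, so it is an ancestor of f58c2bb.

Yes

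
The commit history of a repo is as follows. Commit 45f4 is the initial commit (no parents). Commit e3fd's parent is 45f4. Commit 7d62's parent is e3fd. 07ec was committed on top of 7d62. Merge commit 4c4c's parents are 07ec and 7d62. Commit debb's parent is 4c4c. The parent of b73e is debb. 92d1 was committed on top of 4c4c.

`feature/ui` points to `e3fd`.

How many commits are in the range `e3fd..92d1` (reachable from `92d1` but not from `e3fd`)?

4

Reachable from 92d1: {07ec, 45f4, 4c4c, 7d62, 92d1, e3fd}.
Reachable from e3fd: {45f4, e3fd}.
In 92d1's history but not e3fd's: {07ec, 4c4c, 7d62, 92d1} — 4 commits.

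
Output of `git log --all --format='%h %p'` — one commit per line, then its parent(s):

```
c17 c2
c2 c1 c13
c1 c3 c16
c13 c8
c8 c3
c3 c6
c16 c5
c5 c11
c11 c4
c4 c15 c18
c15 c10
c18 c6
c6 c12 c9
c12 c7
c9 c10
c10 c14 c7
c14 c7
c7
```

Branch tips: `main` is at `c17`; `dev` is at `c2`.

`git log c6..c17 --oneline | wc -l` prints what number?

12

Reachable from c17: {c1, c10, c11, c12, c13, c14, c15, c16, c17, c18, c2, c3, c4, c5, c6, c7, c8, c9}.
Reachable from c6: {c10, c12, c14, c6, c7, c9}.
In c17's history but not c6's: {c1, c11, c13, c15, c16, c17, c18, c2, c3, c4, c5, c8} — 12 commits.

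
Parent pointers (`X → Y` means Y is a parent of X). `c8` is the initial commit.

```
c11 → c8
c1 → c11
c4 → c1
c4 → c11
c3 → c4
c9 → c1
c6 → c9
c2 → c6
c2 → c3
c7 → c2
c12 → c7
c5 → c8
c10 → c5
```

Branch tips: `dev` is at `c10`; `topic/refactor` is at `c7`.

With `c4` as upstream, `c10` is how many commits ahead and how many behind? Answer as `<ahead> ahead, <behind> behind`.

Reachable from c10: {c10, c5, c8}.
Reachable from c4: {c1, c11, c4, c8}.
Only in c10's history (ahead): {c10, c5} — 2.
Only in c4's history (behind): {c1, c11, c4} — 3.

2 ahead, 3 behind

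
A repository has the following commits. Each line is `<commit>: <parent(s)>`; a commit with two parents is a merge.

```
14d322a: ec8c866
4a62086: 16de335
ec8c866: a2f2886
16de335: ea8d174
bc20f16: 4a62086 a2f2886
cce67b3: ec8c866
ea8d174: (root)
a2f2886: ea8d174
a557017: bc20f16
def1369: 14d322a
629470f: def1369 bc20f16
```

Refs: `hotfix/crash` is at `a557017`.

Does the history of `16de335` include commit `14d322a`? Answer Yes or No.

Ancestors of 16de335: {16de335, ea8d174}.
14d322a is not in that set, so it is not an ancestor of 16de335.

No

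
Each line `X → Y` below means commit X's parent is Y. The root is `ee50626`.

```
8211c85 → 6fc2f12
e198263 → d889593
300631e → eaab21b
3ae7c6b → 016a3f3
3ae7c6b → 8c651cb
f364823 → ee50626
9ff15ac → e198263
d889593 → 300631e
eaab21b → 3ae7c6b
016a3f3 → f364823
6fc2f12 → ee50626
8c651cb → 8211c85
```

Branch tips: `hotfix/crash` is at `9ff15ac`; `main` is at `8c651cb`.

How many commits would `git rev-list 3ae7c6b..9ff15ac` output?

Reachable from 9ff15ac: {016a3f3, 300631e, 3ae7c6b, 6fc2f12, 8211c85, 8c651cb, 9ff15ac, d889593, e198263, eaab21b, ee50626, f364823}.
Reachable from 3ae7c6b: {016a3f3, 3ae7c6b, 6fc2f12, 8211c85, 8c651cb, ee50626, f364823}.
In 9ff15ac's history but not 3ae7c6b's: {300631e, 9ff15ac, d889593, e198263, eaab21b} — 5 commits.

5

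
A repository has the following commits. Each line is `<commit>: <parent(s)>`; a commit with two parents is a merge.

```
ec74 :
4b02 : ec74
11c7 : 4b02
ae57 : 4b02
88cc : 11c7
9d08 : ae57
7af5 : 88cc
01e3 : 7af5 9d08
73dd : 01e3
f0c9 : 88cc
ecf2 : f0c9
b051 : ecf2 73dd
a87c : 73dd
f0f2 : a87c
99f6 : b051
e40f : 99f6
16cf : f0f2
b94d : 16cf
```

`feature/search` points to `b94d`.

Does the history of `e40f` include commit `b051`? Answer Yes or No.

Yes

Ancestors of e40f (commits reachable by following parents): {01e3, 11c7, 4b02, 73dd, 7af5, 88cc, 99f6, 9d08, ae57, b051, e40f, ec74, ecf2, f0c9}.
b051 is in that set, so it is an ancestor of e40f.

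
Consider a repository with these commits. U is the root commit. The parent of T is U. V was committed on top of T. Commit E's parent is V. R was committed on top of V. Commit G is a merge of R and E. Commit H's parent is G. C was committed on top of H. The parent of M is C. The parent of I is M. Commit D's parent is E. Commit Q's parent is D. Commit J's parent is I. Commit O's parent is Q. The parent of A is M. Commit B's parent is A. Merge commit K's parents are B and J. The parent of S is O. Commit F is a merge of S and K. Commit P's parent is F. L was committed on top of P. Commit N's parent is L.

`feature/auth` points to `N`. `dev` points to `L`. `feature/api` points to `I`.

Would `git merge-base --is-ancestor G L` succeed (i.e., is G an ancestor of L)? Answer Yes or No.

Yes

Ancestors of L (commits reachable by following parents): {A, B, C, D, E, F, G, H, I, J, K, L, M, O, P, Q, R, S, T, U, V}.
G is in that set, so it is an ancestor of L.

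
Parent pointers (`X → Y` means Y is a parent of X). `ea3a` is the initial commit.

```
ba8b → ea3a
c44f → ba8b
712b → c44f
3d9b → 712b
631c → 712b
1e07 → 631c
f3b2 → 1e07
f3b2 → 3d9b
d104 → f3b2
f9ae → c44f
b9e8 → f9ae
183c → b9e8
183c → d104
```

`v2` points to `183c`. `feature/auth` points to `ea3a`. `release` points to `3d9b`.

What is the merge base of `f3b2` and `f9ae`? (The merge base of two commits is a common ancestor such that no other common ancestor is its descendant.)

c44f

Ancestors of f3b2: {1e07, 3d9b, 631c, 712b, ba8b, c44f, ea3a, f3b2}.
Ancestors of f9ae: {ba8b, c44f, ea3a, f9ae}.
Common ancestors: {ba8b, c44f, ea3a}.
Among these, c44f is not an ancestor of any other common ancestor — it is the merge base.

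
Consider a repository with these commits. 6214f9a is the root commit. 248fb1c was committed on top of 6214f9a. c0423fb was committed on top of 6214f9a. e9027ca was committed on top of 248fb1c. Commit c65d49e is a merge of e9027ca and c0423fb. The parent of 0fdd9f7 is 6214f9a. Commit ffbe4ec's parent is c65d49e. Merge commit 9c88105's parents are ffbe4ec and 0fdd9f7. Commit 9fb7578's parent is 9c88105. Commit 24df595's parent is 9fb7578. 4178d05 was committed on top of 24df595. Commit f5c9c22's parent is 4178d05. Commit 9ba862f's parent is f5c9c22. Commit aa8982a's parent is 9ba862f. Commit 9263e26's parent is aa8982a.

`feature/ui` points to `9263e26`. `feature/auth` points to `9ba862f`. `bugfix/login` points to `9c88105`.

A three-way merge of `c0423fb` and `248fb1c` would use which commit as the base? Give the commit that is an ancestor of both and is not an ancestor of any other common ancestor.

6214f9a

Ancestors of c0423fb: {6214f9a, c0423fb}.
Ancestors of 248fb1c: {248fb1c, 6214f9a}.
Common ancestors: {6214f9a}.
The only common ancestor is 6214f9a, so it is the merge base.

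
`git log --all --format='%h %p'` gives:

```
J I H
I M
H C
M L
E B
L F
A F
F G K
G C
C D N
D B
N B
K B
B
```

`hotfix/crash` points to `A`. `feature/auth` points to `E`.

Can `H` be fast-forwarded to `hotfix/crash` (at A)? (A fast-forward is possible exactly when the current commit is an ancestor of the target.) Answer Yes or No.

No

A fast-forward from H to A is possible iff H is an ancestor of A.
Ancestors of A: {A, B, C, D, F, G, K, N}.
H is not among them, so fast-forward is not possible.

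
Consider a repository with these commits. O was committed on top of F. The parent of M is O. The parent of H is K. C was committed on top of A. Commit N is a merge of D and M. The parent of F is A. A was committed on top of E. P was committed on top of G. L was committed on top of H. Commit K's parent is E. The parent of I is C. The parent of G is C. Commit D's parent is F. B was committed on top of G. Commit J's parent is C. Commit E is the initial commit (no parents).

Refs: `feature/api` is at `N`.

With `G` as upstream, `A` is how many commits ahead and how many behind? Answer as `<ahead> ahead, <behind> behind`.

Reachable from A: {A, E}.
Reachable from G: {A, C, E, G}.
Only in A's history (ahead): {} — 0.
Only in G's history (behind): {C, G} — 2.

0 ahead, 2 behind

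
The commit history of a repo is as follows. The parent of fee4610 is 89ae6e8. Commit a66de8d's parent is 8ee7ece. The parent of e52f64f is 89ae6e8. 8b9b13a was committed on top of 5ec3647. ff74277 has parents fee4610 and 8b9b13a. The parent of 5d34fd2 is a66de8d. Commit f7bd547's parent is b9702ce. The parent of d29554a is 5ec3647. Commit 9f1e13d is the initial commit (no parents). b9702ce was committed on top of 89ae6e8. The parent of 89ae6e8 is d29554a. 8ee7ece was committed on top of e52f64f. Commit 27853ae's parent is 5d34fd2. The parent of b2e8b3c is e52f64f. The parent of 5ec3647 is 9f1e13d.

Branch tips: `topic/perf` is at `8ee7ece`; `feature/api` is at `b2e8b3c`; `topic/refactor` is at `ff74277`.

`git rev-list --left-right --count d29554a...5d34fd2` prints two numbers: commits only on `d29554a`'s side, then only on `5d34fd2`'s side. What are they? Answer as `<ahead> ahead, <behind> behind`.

Reachable from d29554a: {5ec3647, 9f1e13d, d29554a}.
Reachable from 5d34fd2: {5d34fd2, 5ec3647, 89ae6e8, 8ee7ece, 9f1e13d, a66de8d, d29554a, e52f64f}.
Only in d29554a's history (ahead): {} — 0.
Only in 5d34fd2's history (behind): {5d34fd2, 89ae6e8, 8ee7ece, a66de8d, e52f64f} — 5.

0 ahead, 5 behind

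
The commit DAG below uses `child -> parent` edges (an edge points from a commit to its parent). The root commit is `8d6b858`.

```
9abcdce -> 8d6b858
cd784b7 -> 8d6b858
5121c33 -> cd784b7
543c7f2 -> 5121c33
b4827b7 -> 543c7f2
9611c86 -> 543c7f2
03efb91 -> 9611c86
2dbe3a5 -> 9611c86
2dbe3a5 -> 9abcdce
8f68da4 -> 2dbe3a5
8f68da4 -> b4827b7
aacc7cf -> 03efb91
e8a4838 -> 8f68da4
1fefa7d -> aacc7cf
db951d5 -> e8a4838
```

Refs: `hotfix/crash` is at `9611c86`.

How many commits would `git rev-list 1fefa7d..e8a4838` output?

Reachable from e8a4838: {2dbe3a5, 5121c33, 543c7f2, 8d6b858, 8f68da4, 9611c86, 9abcdce, b4827b7, cd784b7, e8a4838}.
Reachable from 1fefa7d: {03efb91, 1fefa7d, 5121c33, 543c7f2, 8d6b858, 9611c86, aacc7cf, cd784b7}.
In e8a4838's history but not 1fefa7d's: {2dbe3a5, 8f68da4, 9abcdce, b4827b7, e8a4838} — 5 commits.

5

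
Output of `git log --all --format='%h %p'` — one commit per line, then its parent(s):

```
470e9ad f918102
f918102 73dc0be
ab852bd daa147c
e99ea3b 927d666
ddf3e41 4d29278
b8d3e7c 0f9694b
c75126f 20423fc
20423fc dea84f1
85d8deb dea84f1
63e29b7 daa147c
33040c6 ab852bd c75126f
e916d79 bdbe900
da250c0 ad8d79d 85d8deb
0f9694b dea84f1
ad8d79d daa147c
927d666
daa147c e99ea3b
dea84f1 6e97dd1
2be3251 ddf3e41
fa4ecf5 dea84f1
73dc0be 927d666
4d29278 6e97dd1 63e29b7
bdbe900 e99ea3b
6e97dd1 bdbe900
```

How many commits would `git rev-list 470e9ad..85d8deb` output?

5

Reachable from 85d8deb: {6e97dd1, 85d8deb, 927d666, bdbe900, dea84f1, e99ea3b}.
Reachable from 470e9ad: {470e9ad, 73dc0be, 927d666, f918102}.
In 85d8deb's history but not 470e9ad's: {6e97dd1, 85d8deb, bdbe900, dea84f1, e99ea3b} — 5 commits.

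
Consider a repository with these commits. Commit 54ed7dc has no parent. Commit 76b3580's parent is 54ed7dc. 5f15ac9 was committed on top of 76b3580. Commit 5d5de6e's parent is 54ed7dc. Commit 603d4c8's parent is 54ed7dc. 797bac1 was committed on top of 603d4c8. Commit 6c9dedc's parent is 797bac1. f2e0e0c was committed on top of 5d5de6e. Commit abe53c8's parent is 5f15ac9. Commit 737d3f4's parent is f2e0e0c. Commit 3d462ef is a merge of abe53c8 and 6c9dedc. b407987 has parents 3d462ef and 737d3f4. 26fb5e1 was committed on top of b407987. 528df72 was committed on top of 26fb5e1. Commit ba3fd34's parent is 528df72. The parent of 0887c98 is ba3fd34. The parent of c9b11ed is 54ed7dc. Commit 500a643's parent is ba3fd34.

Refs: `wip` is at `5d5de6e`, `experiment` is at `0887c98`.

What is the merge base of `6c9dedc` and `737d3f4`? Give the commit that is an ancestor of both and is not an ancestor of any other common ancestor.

54ed7dc

Ancestors of 6c9dedc: {54ed7dc, 603d4c8, 6c9dedc, 797bac1}.
Ancestors of 737d3f4: {54ed7dc, 5d5de6e, 737d3f4, f2e0e0c}.
Common ancestors: {54ed7dc}.
The only common ancestor is 54ed7dc, so it is the merge base.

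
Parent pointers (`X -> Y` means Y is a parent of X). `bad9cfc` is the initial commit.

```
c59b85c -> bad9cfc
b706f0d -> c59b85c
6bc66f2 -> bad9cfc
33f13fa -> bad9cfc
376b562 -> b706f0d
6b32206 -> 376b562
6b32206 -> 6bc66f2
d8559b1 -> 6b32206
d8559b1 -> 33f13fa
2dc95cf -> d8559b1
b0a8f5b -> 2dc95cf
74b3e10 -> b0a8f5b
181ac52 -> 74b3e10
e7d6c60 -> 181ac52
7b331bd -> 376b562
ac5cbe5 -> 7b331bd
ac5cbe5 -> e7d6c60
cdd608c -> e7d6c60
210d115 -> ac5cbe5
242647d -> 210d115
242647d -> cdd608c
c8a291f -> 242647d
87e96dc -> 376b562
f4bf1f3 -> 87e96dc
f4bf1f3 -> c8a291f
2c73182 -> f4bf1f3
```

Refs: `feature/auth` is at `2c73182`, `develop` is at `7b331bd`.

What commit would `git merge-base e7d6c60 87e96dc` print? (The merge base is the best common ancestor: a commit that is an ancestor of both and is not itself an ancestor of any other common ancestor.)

376b562

Ancestors of e7d6c60: {181ac52, 2dc95cf, 33f13fa, 376b562, 6b32206, 6bc66f2, 74b3e10, b0a8f5b, b706f0d, bad9cfc, c59b85c, d8559b1, e7d6c60}.
Ancestors of 87e96dc: {376b562, 87e96dc, b706f0d, bad9cfc, c59b85c}.
Common ancestors: {376b562, b706f0d, bad9cfc, c59b85c}.
Among these, 376b562 is not an ancestor of any other common ancestor — it is the merge base.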